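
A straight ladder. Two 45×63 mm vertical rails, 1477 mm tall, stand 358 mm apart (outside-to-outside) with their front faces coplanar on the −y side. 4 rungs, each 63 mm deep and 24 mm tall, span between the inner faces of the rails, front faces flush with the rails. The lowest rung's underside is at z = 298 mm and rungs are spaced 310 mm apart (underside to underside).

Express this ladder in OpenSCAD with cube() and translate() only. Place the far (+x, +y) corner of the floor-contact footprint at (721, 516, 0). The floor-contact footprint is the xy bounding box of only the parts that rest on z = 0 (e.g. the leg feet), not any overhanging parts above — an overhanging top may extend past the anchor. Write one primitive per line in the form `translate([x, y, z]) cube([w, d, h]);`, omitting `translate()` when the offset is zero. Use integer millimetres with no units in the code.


// rung span = 358 - 2*45 = 268
// rung[k] z = 298 + k*310
translate([363, 453, 0]) cube([45, 63, 1477]);
translate([676, 453, 0]) cube([45, 63, 1477]);
translate([408, 453, 298]) cube([268, 63, 24]);
translate([408, 453, 608]) cube([268, 63, 24]);
translate([408, 453, 918]) cube([268, 63, 24]);
translate([408, 453, 1228]) cube([268, 63, 24]);


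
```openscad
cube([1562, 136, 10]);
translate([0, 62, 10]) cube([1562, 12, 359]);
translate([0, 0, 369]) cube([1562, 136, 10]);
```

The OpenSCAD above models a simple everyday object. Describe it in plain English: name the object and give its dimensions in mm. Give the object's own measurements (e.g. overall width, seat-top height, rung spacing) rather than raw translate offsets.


An I-beam lying along x, 1562 mm long. Overall section height 379 mm. Two flanges 136 mm wide (y) and 10 mm thick, one on the floor and one at the top; a web 12 mm thick runs between them, centred on the flange width.


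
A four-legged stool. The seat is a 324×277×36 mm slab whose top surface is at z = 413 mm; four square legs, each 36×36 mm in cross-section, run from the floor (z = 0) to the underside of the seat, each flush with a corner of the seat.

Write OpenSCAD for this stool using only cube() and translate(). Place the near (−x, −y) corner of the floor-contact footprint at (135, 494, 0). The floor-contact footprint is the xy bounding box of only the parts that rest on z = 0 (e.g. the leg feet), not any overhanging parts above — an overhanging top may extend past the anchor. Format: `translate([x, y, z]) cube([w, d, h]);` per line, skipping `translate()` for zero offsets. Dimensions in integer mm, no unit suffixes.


// leg_h = 413 - 36 = 377
translate([135, 494, 377]) cube([324, 277, 36]);
translate([135, 494, 0]) cube([36, 36, 377]);
translate([423, 494, 0]) cube([36, 36, 377]);
translate([135, 735, 0]) cube([36, 36, 377]);
translate([423, 735, 0]) cube([36, 36, 377]);


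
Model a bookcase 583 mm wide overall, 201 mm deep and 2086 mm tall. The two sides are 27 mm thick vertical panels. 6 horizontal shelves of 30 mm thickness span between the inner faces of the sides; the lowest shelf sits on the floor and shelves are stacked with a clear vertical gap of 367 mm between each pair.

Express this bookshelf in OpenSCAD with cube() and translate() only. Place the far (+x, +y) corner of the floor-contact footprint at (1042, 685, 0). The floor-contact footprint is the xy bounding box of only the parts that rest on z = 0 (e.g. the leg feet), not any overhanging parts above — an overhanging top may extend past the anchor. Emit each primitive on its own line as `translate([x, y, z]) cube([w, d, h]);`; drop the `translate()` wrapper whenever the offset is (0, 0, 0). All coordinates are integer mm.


translate([459, 484, 0]) cube([27, 201, 2086]);
translate([1015, 484, 0]) cube([27, 201, 2086]);
translate([486, 484, 0]) cube([529, 201, 30]);
translate([486, 484, 397]) cube([529, 201, 30]);
translate([486, 484, 794]) cube([529, 201, 30]);
translate([486, 484, 1191]) cube([529, 201, 30]);
translate([486, 484, 1588]) cube([529, 201, 30]);
translate([486, 484, 1985]) cube([529, 201, 30]);


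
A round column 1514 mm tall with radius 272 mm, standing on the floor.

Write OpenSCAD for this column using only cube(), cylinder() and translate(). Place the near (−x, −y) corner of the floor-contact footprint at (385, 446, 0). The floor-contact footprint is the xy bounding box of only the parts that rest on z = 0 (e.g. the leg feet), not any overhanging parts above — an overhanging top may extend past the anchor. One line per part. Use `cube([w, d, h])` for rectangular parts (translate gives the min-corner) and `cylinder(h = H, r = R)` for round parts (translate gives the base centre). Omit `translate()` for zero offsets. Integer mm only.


translate([657, 718, 0]) cylinder(h = 1514, r = 272);


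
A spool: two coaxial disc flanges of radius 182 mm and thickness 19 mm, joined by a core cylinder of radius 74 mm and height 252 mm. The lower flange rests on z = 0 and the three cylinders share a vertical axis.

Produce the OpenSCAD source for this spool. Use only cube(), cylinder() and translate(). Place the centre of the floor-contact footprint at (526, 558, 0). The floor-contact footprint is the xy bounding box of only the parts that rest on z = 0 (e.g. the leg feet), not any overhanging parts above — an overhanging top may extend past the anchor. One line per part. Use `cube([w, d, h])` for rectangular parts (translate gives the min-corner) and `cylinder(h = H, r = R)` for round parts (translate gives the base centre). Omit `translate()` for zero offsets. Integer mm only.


translate([526, 558, 0]) cylinder(h = 19, r = 182);
translate([526, 558, 19]) cylinder(h = 252, r = 74);
translate([526, 558, 271]) cylinder(h = 19, r = 182);


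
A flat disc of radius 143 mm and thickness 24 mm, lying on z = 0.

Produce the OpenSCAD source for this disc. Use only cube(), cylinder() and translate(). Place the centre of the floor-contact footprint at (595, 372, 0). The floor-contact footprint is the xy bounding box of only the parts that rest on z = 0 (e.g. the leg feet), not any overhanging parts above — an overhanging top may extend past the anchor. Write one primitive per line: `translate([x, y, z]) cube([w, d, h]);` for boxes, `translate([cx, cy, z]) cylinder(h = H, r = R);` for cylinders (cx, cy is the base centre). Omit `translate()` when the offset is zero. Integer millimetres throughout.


translate([595, 372, 0]) cylinder(h = 24, r = 143);


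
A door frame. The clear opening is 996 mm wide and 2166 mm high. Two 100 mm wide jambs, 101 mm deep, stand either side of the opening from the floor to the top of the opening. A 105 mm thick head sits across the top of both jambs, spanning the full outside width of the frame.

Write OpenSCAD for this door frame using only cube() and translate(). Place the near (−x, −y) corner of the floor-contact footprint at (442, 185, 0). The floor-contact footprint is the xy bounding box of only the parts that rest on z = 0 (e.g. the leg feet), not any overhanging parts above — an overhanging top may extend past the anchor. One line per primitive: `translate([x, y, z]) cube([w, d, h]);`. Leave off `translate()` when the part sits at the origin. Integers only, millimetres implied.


translate([442, 185, 0]) cube([100, 101, 2166]);
translate([1538, 185, 0]) cube([100, 101, 2166]);
translate([442, 185, 2166]) cube([1196, 101, 105]);


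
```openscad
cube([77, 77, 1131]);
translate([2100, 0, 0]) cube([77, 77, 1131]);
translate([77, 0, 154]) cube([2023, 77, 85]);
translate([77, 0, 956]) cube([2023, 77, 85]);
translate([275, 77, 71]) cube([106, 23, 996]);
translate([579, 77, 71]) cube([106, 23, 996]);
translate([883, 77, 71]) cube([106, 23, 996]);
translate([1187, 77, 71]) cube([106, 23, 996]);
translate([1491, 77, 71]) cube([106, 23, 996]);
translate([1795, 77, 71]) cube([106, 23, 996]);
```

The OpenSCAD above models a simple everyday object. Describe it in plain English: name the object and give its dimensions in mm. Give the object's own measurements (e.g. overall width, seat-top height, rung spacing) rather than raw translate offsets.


A fence section. Two 77×77 mm posts, 1131 mm tall, stand on the floor with a clear span of 2023 mm between their inner faces. Two horizontal rails of 77×85 mm section span the gap between the posts with their undersides at z = 154 mm and z = 956 mm, flush with the posts' −y face. 6 pickets, each 106 mm wide, 23 mm thick and 996 mm tall, are fixed to the +y face of the rails with their bottoms at z = 71 mm, spaced across the span with a 198 mm gap after the −x post and between neighbouring pickets, with 199 mm left before the +x post.


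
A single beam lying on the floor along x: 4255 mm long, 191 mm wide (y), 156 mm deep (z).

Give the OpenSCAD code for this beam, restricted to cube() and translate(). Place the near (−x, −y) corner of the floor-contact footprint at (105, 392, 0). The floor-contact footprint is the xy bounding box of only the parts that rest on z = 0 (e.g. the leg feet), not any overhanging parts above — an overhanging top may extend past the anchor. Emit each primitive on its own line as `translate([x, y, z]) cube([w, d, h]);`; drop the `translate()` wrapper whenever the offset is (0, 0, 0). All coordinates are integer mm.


translate([105, 392, 0]) cube([4255, 191, 156]);


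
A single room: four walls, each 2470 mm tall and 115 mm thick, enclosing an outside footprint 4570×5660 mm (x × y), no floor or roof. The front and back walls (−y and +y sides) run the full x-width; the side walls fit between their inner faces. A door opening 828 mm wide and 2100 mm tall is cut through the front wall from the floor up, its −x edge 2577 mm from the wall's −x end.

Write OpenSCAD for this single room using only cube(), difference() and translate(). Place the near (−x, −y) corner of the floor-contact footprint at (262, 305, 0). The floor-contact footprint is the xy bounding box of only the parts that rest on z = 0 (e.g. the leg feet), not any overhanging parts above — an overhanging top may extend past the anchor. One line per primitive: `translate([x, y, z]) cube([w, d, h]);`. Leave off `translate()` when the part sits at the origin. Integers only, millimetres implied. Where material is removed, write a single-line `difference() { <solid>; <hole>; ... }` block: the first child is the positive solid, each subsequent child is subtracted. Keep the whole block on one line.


difference() { translate([262, 305, 0]) cube([4570, 115, 2470]); translate([2839, 305, 0]) cube([828, 115, 2100]); }
translate([262, 5850, 0]) cube([4570, 115, 2470]);
translate([262, 420, 0]) cube([115, 5430, 2470]);
translate([4717, 420, 0]) cube([115, 5430, 2470]);


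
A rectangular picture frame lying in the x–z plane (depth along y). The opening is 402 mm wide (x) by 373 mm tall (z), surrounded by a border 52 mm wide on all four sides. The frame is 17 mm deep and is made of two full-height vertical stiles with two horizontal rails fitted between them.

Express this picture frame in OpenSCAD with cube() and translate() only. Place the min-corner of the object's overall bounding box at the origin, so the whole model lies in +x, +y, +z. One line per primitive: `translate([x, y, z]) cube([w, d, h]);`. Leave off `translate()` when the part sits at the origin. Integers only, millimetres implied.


cube([52, 17, 477]);
translate([454, 0, 0]) cube([52, 17, 477]);
translate([52, 0, 0]) cube([402, 17, 52]);
translate([52, 0, 425]) cube([402, 17, 52]);


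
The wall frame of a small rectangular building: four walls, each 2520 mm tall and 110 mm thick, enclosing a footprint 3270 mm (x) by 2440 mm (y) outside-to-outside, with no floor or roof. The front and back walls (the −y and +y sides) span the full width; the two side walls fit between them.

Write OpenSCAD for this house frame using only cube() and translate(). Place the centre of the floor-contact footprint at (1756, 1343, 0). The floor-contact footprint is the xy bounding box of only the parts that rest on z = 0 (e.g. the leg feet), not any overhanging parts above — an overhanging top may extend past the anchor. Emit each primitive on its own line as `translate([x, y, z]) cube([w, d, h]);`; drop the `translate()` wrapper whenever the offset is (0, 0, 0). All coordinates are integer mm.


translate([121, 123, 0]) cube([3270, 110, 2520]);
translate([121, 2453, 0]) cube([3270, 110, 2520]);
translate([121, 233, 0]) cube([110, 2220, 2520]);
translate([3281, 233, 0]) cube([110, 2220, 2520]);


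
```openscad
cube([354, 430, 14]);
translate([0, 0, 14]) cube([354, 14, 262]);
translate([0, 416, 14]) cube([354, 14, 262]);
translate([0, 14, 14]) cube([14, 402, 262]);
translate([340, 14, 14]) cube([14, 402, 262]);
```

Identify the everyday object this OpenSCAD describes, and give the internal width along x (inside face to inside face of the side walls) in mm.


An open box. The internal width is 326 mm.

A 354×430 base slab with four walls standing on it — an open box. The base is 354 mm wide and the walls are 14 mm thick, so the internal width is 354 − 2 × 14 = 326 mm.


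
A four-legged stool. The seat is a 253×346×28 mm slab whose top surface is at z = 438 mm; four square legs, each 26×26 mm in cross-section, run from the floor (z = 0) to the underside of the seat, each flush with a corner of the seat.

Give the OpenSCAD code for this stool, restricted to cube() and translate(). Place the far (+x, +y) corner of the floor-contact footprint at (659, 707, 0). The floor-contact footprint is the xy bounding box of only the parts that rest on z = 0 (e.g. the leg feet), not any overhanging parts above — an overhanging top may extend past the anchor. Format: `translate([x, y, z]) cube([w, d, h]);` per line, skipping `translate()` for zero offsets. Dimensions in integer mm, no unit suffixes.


// leg_h = 438 - 28 = 410
translate([406, 361, 410]) cube([253, 346, 28]);
translate([406, 361, 0]) cube([26, 26, 410]);
translate([633, 361, 0]) cube([26, 26, 410]);
translate([406, 681, 0]) cube([26, 26, 410]);
translate([633, 681, 0]) cube([26, 26, 410]);


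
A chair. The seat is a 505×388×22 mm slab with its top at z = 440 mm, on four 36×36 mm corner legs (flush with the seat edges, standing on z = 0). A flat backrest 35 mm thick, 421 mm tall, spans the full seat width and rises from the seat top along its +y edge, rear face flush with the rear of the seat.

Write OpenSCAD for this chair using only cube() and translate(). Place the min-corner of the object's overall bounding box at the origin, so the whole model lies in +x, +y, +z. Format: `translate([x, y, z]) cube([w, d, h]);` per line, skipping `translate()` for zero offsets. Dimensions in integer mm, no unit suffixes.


// leg_h = 440 - 22 = 418
translate([0, 0, 418]) cube([505, 388, 22]);
cube([36, 36, 418]);
translate([469, 0, 0]) cube([36, 36, 418]);
translate([0, 352, 0]) cube([36, 36, 418]);
translate([469, 352, 0]) cube([36, 36, 418]);
translate([0, 353, 440]) cube([505, 35, 421]);


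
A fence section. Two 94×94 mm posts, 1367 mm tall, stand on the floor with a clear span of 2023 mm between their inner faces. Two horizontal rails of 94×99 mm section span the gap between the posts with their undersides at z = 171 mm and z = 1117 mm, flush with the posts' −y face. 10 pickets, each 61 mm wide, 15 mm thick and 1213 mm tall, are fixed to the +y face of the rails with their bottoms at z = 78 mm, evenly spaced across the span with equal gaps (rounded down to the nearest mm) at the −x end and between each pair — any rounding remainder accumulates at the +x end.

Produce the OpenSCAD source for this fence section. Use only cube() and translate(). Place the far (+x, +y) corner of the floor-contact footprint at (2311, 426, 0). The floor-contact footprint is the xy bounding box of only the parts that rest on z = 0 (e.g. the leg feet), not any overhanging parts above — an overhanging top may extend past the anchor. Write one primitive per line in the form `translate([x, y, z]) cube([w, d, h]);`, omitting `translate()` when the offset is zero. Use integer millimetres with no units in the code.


translate([100, 332, 0]) cube([94, 94, 1367]);
translate([2217, 332, 0]) cube([94, 94, 1367]);
translate([194, 332, 171]) cube([2023, 94, 99]);
translate([194, 332, 1117]) cube([2023, 94, 99]);
translate([322, 426, 78]) cube([61, 15, 1213]);
translate([511, 426, 78]) cube([61, 15, 1213]);
translate([700, 426, 78]) cube([61, 15, 1213]);
translate([889, 426, 78]) cube([61, 15, 1213]);
translate([1078, 426, 78]) cube([61, 15, 1213]);
translate([1267, 426, 78]) cube([61, 15, 1213]);
translate([1456, 426, 78]) cube([61, 15, 1213]);
translate([1645, 426, 78]) cube([61, 15, 1213]);
translate([1834, 426, 78]) cube([61, 15, 1213]);
translate([2023, 426, 78]) cube([61, 15, 1213]);


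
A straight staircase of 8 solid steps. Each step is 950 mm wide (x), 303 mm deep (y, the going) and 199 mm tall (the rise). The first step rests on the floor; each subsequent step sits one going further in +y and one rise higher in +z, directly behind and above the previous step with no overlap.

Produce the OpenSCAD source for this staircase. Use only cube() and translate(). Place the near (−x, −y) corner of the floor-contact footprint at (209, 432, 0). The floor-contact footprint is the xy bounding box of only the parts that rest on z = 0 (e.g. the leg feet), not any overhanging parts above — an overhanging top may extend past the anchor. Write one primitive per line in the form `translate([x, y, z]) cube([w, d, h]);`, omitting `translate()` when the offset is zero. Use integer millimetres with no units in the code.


translate([209, 432, 0]) cube([950, 303, 199]);
translate([209, 735, 199]) cube([950, 303, 199]);
translate([209, 1038, 398]) cube([950, 303, 199]);
translate([209, 1341, 597]) cube([950, 303, 199]);
translate([209, 1644, 796]) cube([950, 303, 199]);
translate([209, 1947, 995]) cube([950, 303, 199]);
translate([209, 2250, 1194]) cube([950, 303, 199]);
translate([209, 2553, 1393]) cube([950, 303, 199]);


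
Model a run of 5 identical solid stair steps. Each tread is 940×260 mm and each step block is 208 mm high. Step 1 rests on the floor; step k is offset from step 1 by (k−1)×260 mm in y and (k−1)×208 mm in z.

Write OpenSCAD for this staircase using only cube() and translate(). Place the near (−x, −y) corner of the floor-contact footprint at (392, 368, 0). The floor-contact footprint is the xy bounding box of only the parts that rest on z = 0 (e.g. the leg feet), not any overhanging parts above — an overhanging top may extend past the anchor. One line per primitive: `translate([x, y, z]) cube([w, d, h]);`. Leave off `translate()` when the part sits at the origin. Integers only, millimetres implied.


translate([392, 368, 0]) cube([940, 260, 208]);
translate([392, 628, 208]) cube([940, 260, 208]);
translate([392, 888, 416]) cube([940, 260, 208]);
translate([392, 1148, 624]) cube([940, 260, 208]);
translate([392, 1408, 832]) cube([940, 260, 208]);


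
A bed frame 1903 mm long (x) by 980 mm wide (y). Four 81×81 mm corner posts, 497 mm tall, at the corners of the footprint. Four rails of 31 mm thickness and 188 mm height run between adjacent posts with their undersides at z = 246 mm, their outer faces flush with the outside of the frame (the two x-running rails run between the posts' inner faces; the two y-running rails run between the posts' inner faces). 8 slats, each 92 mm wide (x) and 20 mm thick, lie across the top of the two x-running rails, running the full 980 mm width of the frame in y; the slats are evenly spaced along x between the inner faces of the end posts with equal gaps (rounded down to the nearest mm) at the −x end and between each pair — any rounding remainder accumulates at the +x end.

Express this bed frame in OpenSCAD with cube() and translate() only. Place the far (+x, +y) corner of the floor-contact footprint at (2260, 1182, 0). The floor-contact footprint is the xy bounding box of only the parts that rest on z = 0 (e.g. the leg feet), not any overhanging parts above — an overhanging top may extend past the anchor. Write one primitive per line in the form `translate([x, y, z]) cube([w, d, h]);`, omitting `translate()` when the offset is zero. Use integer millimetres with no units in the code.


translate([357, 202, 0]) cube([81, 81, 497]);
translate([357, 1101, 0]) cube([81, 81, 497]);
translate([2179, 202, 0]) cube([81, 81, 497]);
translate([2179, 1101, 0]) cube([81, 81, 497]);
translate([438, 202, 246]) cube([1741, 31, 188]);
translate([438, 1151, 246]) cube([1741, 31, 188]);
translate([357, 283, 246]) cube([31, 818, 188]);
translate([2229, 283, 246]) cube([31, 818, 188]);
translate([549, 202, 434]) cube([92, 980, 20]);
translate([752, 202, 434]) cube([92, 980, 20]);
translate([955, 202, 434]) cube([92, 980, 20]);
translate([1158, 202, 434]) cube([92, 980, 20]);
translate([1361, 202, 434]) cube([92, 980, 20]);
translate([1564, 202, 434]) cube([92, 980, 20]);
translate([1767, 202, 434]) cube([92, 980, 20]);
translate([1970, 202, 434]) cube([92, 980, 20]);


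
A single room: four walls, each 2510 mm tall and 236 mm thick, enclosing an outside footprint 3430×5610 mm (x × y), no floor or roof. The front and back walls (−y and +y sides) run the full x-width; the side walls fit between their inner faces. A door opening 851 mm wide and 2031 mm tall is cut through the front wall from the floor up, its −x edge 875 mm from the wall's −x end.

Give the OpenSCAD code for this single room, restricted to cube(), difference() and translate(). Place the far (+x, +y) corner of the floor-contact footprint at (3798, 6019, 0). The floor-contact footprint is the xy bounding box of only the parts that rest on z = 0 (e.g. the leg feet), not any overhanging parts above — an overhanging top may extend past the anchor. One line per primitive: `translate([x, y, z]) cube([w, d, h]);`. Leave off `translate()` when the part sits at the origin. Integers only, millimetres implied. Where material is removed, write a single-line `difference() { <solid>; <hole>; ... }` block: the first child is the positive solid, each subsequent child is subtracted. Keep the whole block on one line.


difference() { translate([368, 409, 0]) cube([3430, 236, 2510]); translate([1243, 409, 0]) cube([851, 236, 2031]); }
translate([368, 5783, 0]) cube([3430, 236, 2510]);
translate([368, 645, 0]) cube([236, 5138, 2510]);
translate([3562, 645, 0]) cube([236, 5138, 2510]);


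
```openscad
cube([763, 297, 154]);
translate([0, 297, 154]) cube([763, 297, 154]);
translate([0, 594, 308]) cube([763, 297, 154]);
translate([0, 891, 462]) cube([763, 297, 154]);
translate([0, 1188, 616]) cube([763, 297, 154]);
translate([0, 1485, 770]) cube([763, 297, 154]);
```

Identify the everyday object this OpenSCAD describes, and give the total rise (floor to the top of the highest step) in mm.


A staircase. The total rise is 924 mm.

6 identical blocks, each offset up and back from the previous — a staircase. Each step is 154 mm tall and there are 6 of them, so the total rise is 6 × 154 = 924 mm.


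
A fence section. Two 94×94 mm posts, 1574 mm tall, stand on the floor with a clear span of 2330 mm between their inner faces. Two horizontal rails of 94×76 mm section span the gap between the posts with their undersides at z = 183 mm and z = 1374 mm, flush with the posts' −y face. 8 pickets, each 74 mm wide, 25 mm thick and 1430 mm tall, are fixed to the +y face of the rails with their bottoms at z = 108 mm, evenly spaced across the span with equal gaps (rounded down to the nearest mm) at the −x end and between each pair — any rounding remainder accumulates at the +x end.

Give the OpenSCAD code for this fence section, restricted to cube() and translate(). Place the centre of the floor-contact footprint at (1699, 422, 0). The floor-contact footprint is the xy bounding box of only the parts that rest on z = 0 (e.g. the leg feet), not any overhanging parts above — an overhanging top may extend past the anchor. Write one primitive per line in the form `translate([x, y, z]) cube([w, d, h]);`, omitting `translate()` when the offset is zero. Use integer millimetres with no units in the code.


translate([440, 375, 0]) cube([94, 94, 1574]);
translate([2864, 375, 0]) cube([94, 94, 1574]);
translate([534, 375, 183]) cube([2330, 94, 76]);
translate([534, 375, 1374]) cube([2330, 94, 76]);
translate([727, 469, 108]) cube([74, 25, 1430]);
translate([994, 469, 108]) cube([74, 25, 1430]);
translate([1261, 469, 108]) cube([74, 25, 1430]);
translate([1528, 469, 108]) cube([74, 25, 1430]);
translate([1795, 469, 108]) cube([74, 25, 1430]);
translate([2062, 469, 108]) cube([74, 25, 1430]);
translate([2329, 469, 108]) cube([74, 25, 1430]);
translate([2596, 469, 108]) cube([74, 25, 1430]);


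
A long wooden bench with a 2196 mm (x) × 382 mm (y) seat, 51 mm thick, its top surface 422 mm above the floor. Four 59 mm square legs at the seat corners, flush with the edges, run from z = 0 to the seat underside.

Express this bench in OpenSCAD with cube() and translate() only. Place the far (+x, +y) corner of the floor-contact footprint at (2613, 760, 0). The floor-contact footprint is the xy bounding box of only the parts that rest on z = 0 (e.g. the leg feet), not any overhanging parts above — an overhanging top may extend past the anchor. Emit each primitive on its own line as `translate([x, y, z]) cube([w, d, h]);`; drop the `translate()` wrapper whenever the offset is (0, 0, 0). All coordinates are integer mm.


translate([417, 378, 371]) cube([2196, 382, 51]);
translate([417, 378, 0]) cube([59, 59, 371]);
translate([417, 701, 0]) cube([59, 59, 371]);
translate([2554, 378, 0]) cube([59, 59, 371]);
translate([2554, 701, 0]) cube([59, 59, 371]);


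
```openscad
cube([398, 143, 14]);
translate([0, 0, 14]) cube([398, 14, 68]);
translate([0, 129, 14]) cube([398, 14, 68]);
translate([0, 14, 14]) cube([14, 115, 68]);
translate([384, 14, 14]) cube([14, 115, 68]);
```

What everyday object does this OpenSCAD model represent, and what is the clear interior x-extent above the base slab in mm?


An open box. The internal width is 370 mm.

A 398×143 base slab with four walls standing on it — an open box. The base is 398 mm wide and the walls are 14 mm thick, so the internal width is 398 − 2 × 14 = 370 mm.


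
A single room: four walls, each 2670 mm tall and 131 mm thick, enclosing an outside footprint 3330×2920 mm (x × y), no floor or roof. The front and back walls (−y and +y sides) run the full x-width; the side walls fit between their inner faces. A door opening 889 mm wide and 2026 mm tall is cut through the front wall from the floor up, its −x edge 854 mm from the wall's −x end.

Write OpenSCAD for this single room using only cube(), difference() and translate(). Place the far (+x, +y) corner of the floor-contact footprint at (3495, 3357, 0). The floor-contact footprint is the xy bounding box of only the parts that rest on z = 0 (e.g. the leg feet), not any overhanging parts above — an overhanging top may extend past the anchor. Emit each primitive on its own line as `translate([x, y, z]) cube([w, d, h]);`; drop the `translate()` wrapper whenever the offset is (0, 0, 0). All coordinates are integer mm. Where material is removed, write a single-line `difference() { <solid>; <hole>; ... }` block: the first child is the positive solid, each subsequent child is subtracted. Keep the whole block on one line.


difference() { translate([165, 437, 0]) cube([3330, 131, 2670]); translate([1019, 437, 0]) cube([889, 131, 2026]); }
translate([165, 3226, 0]) cube([3330, 131, 2670]);
translate([165, 568, 0]) cube([131, 2658, 2670]);
translate([3364, 568, 0]) cube([131, 2658, 2670]);


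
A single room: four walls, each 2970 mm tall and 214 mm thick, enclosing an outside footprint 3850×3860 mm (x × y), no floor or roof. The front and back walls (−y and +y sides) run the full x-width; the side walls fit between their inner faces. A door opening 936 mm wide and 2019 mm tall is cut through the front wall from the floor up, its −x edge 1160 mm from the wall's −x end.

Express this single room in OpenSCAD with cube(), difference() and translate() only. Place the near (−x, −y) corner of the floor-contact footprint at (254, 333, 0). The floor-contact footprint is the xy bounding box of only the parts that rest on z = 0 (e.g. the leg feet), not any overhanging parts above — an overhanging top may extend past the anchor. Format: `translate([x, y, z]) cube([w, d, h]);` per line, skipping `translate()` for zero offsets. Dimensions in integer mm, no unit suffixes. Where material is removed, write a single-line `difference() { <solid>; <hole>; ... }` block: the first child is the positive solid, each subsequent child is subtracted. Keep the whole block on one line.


difference() { translate([254, 333, 0]) cube([3850, 214, 2970]); translate([1414, 333, 0]) cube([936, 214, 2019]); }
translate([254, 3979, 0]) cube([3850, 214, 2970]);
translate([254, 547, 0]) cube([214, 3432, 2970]);
translate([3890, 547, 0]) cube([214, 3432, 2970]);


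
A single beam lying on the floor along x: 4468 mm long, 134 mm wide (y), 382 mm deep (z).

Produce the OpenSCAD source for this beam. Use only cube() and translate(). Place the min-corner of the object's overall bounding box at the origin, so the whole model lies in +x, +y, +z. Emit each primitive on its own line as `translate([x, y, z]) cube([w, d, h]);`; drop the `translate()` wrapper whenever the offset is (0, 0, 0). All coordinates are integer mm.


cube([4468, 134, 382]);


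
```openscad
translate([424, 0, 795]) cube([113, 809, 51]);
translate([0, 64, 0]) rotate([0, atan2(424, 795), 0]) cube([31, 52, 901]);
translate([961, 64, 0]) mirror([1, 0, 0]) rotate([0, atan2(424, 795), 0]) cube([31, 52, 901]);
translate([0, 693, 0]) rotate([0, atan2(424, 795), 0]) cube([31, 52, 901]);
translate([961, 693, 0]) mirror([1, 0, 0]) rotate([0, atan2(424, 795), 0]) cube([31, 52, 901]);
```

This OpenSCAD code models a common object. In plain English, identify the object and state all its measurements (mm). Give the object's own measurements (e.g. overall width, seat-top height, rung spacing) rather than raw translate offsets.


A sawhorse. A 113×809×51 mm beam (x, y, z) sits on two A-frame leg pairs. Each pair is two raked legs of 31×52 mm section (52 mm along y) splaying symmetrically in x. Each leg rises 795 mm vertically over 424 mm of horizontal reach and is 901 mm long along its own axis. Every leg's outer bottom edge rests on the floor and its outer top edge meets a bottom edge of the beam — the left legs (tilting toward +x) meet the beam's −x bottom edge, the right legs (their mirror images, tilting toward −x) meet its +x bottom edge — so the leg tops tuck under the beam, the beam's underside is 795 mm above the floor, and the feet are 961 mm apart outside-to-outside with the beam centred between them. The two leg pairs are set in 64 mm from either end of the beam.


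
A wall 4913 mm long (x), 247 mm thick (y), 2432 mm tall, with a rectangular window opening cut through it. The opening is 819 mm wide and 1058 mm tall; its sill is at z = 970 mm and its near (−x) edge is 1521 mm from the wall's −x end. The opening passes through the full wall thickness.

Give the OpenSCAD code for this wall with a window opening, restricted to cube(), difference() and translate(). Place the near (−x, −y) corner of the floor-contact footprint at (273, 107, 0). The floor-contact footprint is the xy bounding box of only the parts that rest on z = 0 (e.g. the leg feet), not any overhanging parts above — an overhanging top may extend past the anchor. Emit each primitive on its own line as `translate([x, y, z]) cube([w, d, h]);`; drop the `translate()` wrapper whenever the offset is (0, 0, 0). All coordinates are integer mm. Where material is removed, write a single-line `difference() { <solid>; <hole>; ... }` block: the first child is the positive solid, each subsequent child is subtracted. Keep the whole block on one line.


difference() { translate([273, 107, 0]) cube([4913, 247, 2432]); translate([1794, 107, 970]) cube([819, 247, 1058]); }


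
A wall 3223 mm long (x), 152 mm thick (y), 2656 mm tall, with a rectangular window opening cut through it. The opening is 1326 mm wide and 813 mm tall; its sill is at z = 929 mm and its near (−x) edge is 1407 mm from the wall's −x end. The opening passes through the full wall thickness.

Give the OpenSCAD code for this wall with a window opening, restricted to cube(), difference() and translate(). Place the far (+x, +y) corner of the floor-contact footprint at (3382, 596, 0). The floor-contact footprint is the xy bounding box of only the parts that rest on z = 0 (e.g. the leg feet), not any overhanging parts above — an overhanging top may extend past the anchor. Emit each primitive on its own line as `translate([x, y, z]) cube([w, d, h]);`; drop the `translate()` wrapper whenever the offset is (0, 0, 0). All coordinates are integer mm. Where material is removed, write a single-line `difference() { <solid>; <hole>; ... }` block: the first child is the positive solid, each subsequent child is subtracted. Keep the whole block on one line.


difference() { translate([159, 444, 0]) cube([3223, 152, 2656]); translate([1566, 444, 929]) cube([1326, 152, 813]); }


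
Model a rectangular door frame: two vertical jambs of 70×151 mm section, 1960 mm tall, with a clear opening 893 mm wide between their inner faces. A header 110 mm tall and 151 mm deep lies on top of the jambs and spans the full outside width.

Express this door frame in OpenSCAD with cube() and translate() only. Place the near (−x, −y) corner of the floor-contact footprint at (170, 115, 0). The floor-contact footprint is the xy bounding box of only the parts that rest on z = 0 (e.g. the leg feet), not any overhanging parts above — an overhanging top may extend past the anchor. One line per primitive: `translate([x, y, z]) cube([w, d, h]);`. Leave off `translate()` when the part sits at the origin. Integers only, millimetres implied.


translate([170, 115, 0]) cube([70, 151, 1960]);
translate([1133, 115, 0]) cube([70, 151, 1960]);
translate([170, 115, 1960]) cube([1033, 151, 110]);


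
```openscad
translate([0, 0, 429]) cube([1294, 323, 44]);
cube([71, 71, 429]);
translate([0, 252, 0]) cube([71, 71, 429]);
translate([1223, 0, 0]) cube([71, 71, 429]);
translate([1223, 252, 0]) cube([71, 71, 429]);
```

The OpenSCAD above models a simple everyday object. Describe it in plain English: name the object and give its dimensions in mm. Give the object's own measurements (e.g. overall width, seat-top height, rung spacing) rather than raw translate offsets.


A bench: a 1294×323 mm seat slab, 44 mm thick, top at z = 473 mm, on four 71×71 mm square legs flush with the seat corners and standing on z = 0.


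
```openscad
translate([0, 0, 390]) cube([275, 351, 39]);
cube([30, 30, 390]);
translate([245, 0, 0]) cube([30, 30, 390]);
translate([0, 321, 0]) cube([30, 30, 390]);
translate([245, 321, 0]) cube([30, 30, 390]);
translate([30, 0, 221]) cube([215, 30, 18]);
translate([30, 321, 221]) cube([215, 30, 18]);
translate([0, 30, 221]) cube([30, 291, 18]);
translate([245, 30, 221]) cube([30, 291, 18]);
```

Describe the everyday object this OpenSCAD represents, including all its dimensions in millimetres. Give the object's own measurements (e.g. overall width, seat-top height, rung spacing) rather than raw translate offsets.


A simple wooden stool: a rectangular seat 275 mm (x) by 351 mm (y), 39 mm thick, top face at z = 429 mm, on four square legs, each 30×30 mm in cross-section. The legs rest on z = 0, each flush with a corner of the seat. Four stretchers, 30 mm wide and 18 mm tall, connect adjacent legs with their undersides at z = 221 mm, each running between the inner faces of the legs it joins and aligned with the legs' outer faces on the other axis.


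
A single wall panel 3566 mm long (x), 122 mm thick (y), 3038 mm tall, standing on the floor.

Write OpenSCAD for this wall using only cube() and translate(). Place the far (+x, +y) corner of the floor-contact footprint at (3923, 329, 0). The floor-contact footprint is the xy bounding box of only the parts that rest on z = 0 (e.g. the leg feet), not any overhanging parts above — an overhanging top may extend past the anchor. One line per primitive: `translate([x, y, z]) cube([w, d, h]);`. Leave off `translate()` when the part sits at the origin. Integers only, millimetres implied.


translate([357, 207, 0]) cube([3566, 122, 3038]);


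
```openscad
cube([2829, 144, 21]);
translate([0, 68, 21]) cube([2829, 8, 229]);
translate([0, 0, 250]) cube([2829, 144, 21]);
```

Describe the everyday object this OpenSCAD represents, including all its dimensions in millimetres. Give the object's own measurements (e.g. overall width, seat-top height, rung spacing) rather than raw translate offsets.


An I-beam lying along x, 2829 mm long. Overall section height 271 mm. Two flanges 144 mm wide (y) and 21 mm thick, one on the floor and one at the top; a web 8 mm thick runs between them, centred on the flange width.


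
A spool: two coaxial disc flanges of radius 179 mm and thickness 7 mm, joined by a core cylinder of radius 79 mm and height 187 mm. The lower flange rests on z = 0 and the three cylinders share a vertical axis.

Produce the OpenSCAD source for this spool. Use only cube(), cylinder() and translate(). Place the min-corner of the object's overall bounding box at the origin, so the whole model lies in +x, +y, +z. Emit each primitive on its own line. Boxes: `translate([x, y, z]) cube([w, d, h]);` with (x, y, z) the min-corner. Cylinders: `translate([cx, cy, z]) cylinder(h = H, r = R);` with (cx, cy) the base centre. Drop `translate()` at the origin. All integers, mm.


translate([179, 179, 0]) cylinder(h = 7, r = 179);
translate([179, 179, 7]) cylinder(h = 187, r = 79);
translate([179, 179, 194]) cylinder(h = 7, r = 179);


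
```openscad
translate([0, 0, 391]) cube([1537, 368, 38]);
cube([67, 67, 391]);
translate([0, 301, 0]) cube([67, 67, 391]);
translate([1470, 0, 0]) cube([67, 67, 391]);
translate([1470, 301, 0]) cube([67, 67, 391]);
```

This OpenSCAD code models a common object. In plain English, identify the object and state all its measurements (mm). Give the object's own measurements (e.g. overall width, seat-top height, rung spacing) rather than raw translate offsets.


A bench: a 1537×368 mm seat slab, 38 mm thick, top at z = 429 mm, on four 67×67 mm square legs flush with the seat corners and standing on z = 0.


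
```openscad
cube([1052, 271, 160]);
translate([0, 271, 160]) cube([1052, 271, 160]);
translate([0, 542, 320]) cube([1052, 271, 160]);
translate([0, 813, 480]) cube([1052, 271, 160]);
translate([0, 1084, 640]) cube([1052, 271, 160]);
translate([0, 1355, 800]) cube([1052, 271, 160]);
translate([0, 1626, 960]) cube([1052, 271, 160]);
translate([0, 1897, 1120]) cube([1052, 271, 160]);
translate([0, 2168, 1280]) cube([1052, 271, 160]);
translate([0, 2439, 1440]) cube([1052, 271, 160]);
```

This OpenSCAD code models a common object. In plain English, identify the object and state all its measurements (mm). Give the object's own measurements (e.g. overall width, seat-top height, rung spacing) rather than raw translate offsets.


A straight staircase of 10 solid steps. Each step is 1052 mm wide (x), 271 mm deep (y, the going) and 160 mm tall (the rise). The first step rests on the floor; each subsequent step sits one going further in +y and one rise higher in +z, directly behind and above the previous step with no overlap.


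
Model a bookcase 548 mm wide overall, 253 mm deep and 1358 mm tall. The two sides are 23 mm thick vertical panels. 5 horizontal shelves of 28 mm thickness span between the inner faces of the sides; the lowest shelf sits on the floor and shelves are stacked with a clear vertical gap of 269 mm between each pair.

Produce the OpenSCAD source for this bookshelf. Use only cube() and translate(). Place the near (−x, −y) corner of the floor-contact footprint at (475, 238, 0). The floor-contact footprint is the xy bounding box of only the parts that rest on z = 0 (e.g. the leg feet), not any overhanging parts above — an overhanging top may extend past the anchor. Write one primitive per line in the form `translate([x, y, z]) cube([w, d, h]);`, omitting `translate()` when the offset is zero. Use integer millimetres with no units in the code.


translate([475, 238, 0]) cube([23, 253, 1358]);
translate([1000, 238, 0]) cube([23, 253, 1358]);
translate([498, 238, 0]) cube([502, 253, 28]);
translate([498, 238, 297]) cube([502, 253, 28]);
translate([498, 238, 594]) cube([502, 253, 28]);
translate([498, 238, 891]) cube([502, 253, 28]);
translate([498, 238, 1188]) cube([502, 253, 28]);
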